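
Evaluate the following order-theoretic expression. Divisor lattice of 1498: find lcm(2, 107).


In a divisor lattice, join = lcm (least common multiple).
gcd(2,107) = 1
lcm(2,107) = 2*107/gcd = 214/1 = 214


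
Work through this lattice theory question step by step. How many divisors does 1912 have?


Divisors of 1912: [1, 2, 4, 8, 239, 478, 956, 1912]
Count: 8


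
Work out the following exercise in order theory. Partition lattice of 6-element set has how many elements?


B(n) = number of set partitions of an n-element set.
B(n) satisfies the recurrence: B(n+1) = sum_k C(n,k)*B(k).
B(6) = 203


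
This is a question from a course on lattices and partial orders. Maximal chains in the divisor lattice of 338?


A maximal chain goes from the minimum element to a maximal element via cover relations.
Counting all min-to-max paths in the cover graph.
Total maximal chains: 3


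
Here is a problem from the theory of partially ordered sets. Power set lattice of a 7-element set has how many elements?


Power set = 2^n.
2^7 = 128


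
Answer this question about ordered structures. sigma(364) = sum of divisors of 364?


sigma(n) = sum of divisors.
Divisors of 364: [1, 2, 4, 7, 13, 14, 26, 28, 52, 91, 182, 364]
Sum = 784


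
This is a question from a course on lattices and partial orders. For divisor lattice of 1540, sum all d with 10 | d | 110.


Interval [10,110] in divisors of 1540: [10, 110]
Sum = 120


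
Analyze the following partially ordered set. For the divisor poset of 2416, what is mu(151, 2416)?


In a divisor lattice, mu(a,b) = mu(b/a) where mu is the classical Mobius function.
b/a = 2416/151 = 16
Prime factorization of 16: primes [2]
16 is not squarefree, so mu(16) = 0


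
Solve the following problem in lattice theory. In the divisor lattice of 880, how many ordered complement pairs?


Complement pair (a,b): a meet b = bottom, a join b = top.
Here: gcd(a,b)=1 and lcm(a,b)=880, i.e. a*b=880 with a,b coprime.
Pairs found: (1,880), (5,176), (11,80), (16,55), ... (4 more)
Total ordered pairs: 8


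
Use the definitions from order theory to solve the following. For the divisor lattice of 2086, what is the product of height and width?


Height = length of longest chain minus 1; width = size of largest antichain.
A maximum chain: 1 | 149 | 1043 | 2086  (height 3).
A maximum antichain: {2, 7, 149}  (width 3).
Product = 3 * 3 = 9


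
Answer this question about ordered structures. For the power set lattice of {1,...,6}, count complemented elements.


An element a is complemented if some b has a meet b = bottom, a join b = top.
every subset A has complement S\A, so all elements are complemented.
Complemented elements: {}, {1}, {2}, {3}, {4}, {5}, ... (58 more)
Count: 64


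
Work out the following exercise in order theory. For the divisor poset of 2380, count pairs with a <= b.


The order relation is {(a,b) : a <= b}, reflexive so it includes (a,a).
Examples: (1,1), (1,10), (1,119), (1,1190), (1,14), ...
Total ordered pairs: 162


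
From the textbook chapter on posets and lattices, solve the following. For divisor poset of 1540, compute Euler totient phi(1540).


phi(n) = n * prod_{p|n} (1 - 1/p).
Prime divisors of 1540: [2, 5, 7, 11]
phi(1540) = 1540 * (1 - 1/2) * (1 - 1/5) * (1 - 1/7) * (1 - 1/11)
phi(1540) = 480


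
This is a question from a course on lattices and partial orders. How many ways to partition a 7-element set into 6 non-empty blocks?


S(n,k) = k*S(n-1,k) + S(n-1,k-1).
S(6,6) = 1, S(6,5) = 15
S(7,6) = 6*1 + 15 = 6 + 15
S(7,6) = 21


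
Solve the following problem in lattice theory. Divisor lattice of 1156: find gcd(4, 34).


In a divisor lattice, meet = gcd (greatest common divisor).
By Euclidean algorithm or factoring: gcd(4,34) = 2


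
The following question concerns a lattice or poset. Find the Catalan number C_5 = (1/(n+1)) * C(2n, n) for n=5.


C(n) = C(2n, n) / (n+1).
C(10, 5) = 252
C(5) = 252 / 6 = 42


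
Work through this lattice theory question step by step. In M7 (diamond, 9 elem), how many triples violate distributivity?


Distributive law: a ^ (b v c) = (a ^ b) v (a ^ c).
Check all 9^3 = 729 ordered triples (a,b,c).
  e.g. a=a1, b=a2, c=a3: lhs=a1 != rhs=0
  e.g. a=a1, b=a2, c=a4: lhs=a1 != rhs=0
Total violating triples: 210


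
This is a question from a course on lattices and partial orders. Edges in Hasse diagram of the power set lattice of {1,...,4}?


A cover relation a -< b holds when a < b with no c strictly between.
Cover relations:
  {} -< {1}
  {} -< {2}
  {} -< {3}
  {} -< {4}
  {1} -< {1,2}
  {1} -< {1,3}
  {1} -< {1,4}
  {2} -< {1,2}
  ...24 more
Total: 32


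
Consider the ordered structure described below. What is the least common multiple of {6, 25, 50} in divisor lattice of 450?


In a divisor lattice, join = lcm (least common multiple).
Compute lcm iteratively: start with first element, then lcm(current, next).
Elements: [6, 25, 50]
lcm(6,25) = 150
lcm(150,50) = 150
Final lcm = 150


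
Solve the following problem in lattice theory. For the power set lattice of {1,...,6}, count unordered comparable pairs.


A comparable pair {a,b} has a < b or b < a in the order.
Count unordered pairs where one element is strictly below the other.
Examples: {{},{1}}, {{},{2}}, {{},{3}}, {{},{4}}, ...
Total comparable pairs: 665


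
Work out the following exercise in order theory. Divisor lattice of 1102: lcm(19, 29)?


Join=lcm.
gcd(19,29)=1
lcm=551


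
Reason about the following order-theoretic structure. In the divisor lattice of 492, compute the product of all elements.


Divisors of 492: [1, 2, 3, 4, 6, 12, 41, 82, 123, 164, 246, 492]
Product = n^(d(n)/2) = 492^(12/2)
Product = 14183735261958144


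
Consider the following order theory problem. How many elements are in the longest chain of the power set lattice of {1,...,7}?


A chain is a totally ordered subset; we count the number of elements in a maximum chain.
Compute, for each element x, the size of the longest chain ending at x:
  {}: 1
  {1}: 2
  {2}: 2
  {3}: 2
  {4}: 2
  {5}: 2
  ...
A maximum chain: {} < {1} < {1,2} < {1,2,3} < {1,2,3,4} < {1,2,3,4,5} < {1,2,3,4,5,6} < {1,2,3,4,5,6,7}
Number of elements in the longest chain: 8


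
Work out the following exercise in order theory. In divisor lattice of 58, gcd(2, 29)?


Meet=gcd.
gcd(2,29)=1


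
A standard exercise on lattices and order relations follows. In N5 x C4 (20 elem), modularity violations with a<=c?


Modular law: if a <= c then a v (b ^ c) = (a v b) ^ c.
Check all triples (a,b,c) with a <= c among 20 elements.
  e.g. a=(a,0), b=(c,0), c=(b,0): lhs=(a,0) != rhs=(b,0)
  e.g. a=(a,0), b=(c,1), c=(b,0): lhs=(a,0) != rhs=(b,0)
Total violating triples: 40


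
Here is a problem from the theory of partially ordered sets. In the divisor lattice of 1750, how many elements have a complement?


An element a is complemented if some b has a meet b = bottom, a join b = top.
a is complemented iff gcd(a, n/a)=1, i.e. a is a unitary divisor of 1750.
Complemented elements: 1, 2, 7, 14, 125, 250, ... (2 more)
Count: 8


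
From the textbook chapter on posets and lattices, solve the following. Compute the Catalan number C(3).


C(n) = C(2n, n) / (n+1).
C(6, 3) = 20
C(3) = 20 / 4 = 5


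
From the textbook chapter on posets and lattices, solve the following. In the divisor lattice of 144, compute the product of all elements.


Divisors of 144: [1, 2, 3, 4, 6, 8, 9, 12, 16, 18, 24, 36, 48, 72, 144]
Product = n^(d(n)/2) = 144^(15/2)
Product = 15407021574586368


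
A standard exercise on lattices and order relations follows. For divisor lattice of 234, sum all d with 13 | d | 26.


Interval [13,26] in divisors of 234: [13, 26]
Sum = 39


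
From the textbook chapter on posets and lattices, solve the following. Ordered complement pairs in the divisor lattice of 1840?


Complement pair (a,b): a meet b = bottom, a join b = top.
Here: gcd(a,b)=1 and lcm(a,b)=1840, i.e. a*b=1840 with a,b coprime.
Pairs found: (1,1840), (5,368), (16,115), (23,80), ... (4 more)
Total ordered pairs: 8


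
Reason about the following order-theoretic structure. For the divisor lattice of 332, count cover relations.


A cover relation a -< b holds when a < b with no c strictly between.
Cover relations:
  1 -< 2
  1 -< 83
  2 -< 4
  2 -< 166
  4 -< 332
  83 -< 166
  166 -< 332
Total: 7


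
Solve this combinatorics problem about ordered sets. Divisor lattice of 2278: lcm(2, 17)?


Join=lcm.
gcd(2,17)=1
lcm=34


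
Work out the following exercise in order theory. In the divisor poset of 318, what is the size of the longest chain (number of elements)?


A chain is a totally ordered subset; we count the number of elements in a maximum chain.
Compute, for each element x, the size of the longest chain ending at x:
  1: 1
  2: 2
  3: 2
  53: 2
  6: 3
  106: 3
  ...
A maximum chain: 1 < 2 < 6 < 318
Number of elements in the longest chain: 4


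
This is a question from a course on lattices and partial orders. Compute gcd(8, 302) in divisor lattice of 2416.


In a divisor lattice, meet = gcd (greatest common divisor).
By Euclidean algorithm or factoring: gcd(8,302) = 2


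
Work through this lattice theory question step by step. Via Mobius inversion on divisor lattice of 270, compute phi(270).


phi(n) = n * prod_{p|n} (1 - 1/p).
Prime divisors of 270: [2, 3, 5]
phi(270) = 270 * (1 - 1/2) * (1 - 1/3) * (1 - 1/5)
phi(270) = 72


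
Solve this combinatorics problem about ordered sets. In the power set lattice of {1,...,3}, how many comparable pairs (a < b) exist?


A comparable pair {a,b} has a < b or b < a in the order.
Count unordered pairs where one element is strictly below the other.
Examples: {{},{1}}, {{},{2}}, {{},{3}}, {{},{1,2}}, ...
Total comparable pairs: 19


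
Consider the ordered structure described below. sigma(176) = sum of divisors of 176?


sigma(n) = sum of divisors.
Divisors of 176: [1, 2, 4, 8, 11, 16, 22, 44, 88, 176]
Sum = 372


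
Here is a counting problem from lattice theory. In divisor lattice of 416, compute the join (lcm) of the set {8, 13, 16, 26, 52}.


In a divisor lattice, join = lcm (least common multiple).
Compute lcm iteratively: start with first element, then lcm(current, next).
Elements: [8, 13, 16, 26, 52]
lcm(8,13) = 104
lcm(104,16) = 208
lcm(208,26) = 208
lcm(208,52) = 208
Final lcm = 208


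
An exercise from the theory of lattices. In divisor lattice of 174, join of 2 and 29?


In a divisor lattice, join = lcm (least common multiple).
gcd(2,29) = 1
lcm(2,29) = 2*29/gcd = 58/1 = 58


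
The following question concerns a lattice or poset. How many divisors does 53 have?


Divisors of 53: [1, 53]
Count: 2


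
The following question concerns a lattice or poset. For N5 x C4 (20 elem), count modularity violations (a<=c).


Modular law: if a <= c then a v (b ^ c) = (a v b) ^ c.
Check all triples (a,b,c) with a <= c among 20 elements.
  e.g. a=(a,0), b=(c,0), c=(b,0): lhs=(a,0) != rhs=(b,0)
  e.g. a=(a,0), b=(c,1), c=(b,0): lhs=(a,0) != rhs=(b,0)
Total violating triples: 40


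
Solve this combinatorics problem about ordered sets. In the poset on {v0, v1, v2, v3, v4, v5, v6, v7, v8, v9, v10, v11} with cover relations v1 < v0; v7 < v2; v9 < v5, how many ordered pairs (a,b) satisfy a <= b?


The order relation is {(a,b) : a <= b}, reflexive so it includes (a,a).
Examples: (v0,v0), (v1,v0), (v1,v1), (v10,v10), (v11,v11), ...
Total ordered pairs: 15


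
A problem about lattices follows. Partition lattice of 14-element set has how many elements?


B(n) = number of set partitions of an n-element set.
B(n) satisfies the recurrence: B(n+1) = sum_k C(n,k)*B(k).
B(14) = 190899322


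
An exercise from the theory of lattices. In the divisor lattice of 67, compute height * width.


Height = length of longest chain minus 1; width = size of largest antichain.
A maximum chain: 1 | 67  (height 1).
A maximum antichain: {1}  (width 1).
Product = 1 * 1 = 1


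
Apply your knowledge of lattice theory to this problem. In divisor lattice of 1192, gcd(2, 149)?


Meet=gcd.
gcd(2,149)=1


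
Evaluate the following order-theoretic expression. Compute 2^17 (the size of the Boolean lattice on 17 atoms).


Power set = 2^n.
2^17 = 131072


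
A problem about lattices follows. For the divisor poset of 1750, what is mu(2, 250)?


In a divisor lattice, mu(a,b) = mu(b/a) where mu is the classical Mobius function.
b/a = 250/2 = 125
Prime factorization of 125: primes [5]
125 is not squarefree, so mu(125) = 0


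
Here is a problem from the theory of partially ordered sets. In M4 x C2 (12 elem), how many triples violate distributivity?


Distributive law: a ^ (b v c) = (a ^ b) v (a ^ c).
Check all 12^3 = 1728 ordered triples (a,b,c).
  e.g. a=(a1,0), b=(a2,0), c=(a3,0): lhs=(a1,0) != rhs=(0,0)
  e.g. a=(a1,0), b=(a2,0), c=(a3,1): lhs=(a1,0) != rhs=(0,0)
Total violating triples: 192


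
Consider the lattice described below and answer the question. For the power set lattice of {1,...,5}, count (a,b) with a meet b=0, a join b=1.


Complement pair (a,b): a meet b = bottom, a join b = top.
Here: A intersect B = {} and A union B = {1,...,5}.
Pairs found: ({},{1,2,3,4,5}), ({1},{2,3,4,5}), ({2},{1,3,4,5}), ({3},{1,2,4,5}), ... (28 more)
Total ordered pairs: 32


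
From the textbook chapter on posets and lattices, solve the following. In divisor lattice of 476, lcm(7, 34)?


Join=lcm.
gcd(7,34)=1
lcm=238


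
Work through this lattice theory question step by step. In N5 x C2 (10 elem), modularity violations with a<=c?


Modular law: if a <= c then a v (b ^ c) = (a v b) ^ c.
Check all triples (a,b,c) with a <= c among 10 elements.
  e.g. a=(a,0), b=(c,0), c=(b,0): lhs=(a,0) != rhs=(b,0)
  e.g. a=(a,0), b=(c,1), c=(b,0): lhs=(a,0) != rhs=(b,0)
Total violating triples: 6


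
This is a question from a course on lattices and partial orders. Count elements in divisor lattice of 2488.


Divisors of 2488: [1, 2, 4, 8, 311, 622, 1244, 2488]
Count: 8


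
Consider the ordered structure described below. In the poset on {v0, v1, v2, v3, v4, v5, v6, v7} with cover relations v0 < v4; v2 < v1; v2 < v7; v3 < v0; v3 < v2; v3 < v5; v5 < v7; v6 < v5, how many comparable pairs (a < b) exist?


A comparable pair {a,b} has a < b or b < a in the order.
Count unordered pairs where one element is strictly below the other.
Examples: {v0,v3}, {v0,v4}, {v1,v2}, {v1,v3}, ...
Total comparable pairs: 12


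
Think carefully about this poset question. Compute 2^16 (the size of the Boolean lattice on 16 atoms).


Power set = 2^n.
2^16 = 65536


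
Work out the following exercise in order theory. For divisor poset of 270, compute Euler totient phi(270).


phi(n) = n * prod_{p|n} (1 - 1/p).
Prime divisors of 270: [2, 3, 5]
phi(270) = 270 * (1 - 1/2) * (1 - 1/3) * (1 - 1/5)
phi(270) = 72


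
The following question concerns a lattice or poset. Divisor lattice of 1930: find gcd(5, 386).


In a divisor lattice, meet = gcd (greatest common divisor).
By Euclidean algorithm or factoring: gcd(5,386) = 1


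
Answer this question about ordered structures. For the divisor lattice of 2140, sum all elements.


sigma(n) = sum of divisors.
Divisors of 2140: [1, 2, 4, 5, 10, 20, 107, 214, 428, 535, 1070, 2140]
Sum = 4536


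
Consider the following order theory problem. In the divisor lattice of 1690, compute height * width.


Height = length of longest chain minus 1; width = size of largest antichain.
A maximum chain: 1 | 13 | 169 | 845 | 1690  (height 4).
A maximum antichain: {10, 26, 65, 169}  (width 4).
Product = 4 * 4 = 16


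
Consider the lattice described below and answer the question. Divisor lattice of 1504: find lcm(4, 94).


In a divisor lattice, join = lcm (least common multiple).
gcd(4,94) = 2
lcm(4,94) = 4*94/gcd = 376/2 = 188


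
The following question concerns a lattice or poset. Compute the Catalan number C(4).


C(n) = C(2n, n) / (n+1).
C(8, 4) = 70
C(4) = 70 / 5 = 14


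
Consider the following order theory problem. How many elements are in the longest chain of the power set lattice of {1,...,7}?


A chain is a totally ordered subset; we count the number of elements in a maximum chain.
Compute, for each element x, the size of the longest chain ending at x:
  {}: 1
  {1}: 2
  {2}: 2
  {3}: 2
  {4}: 2
  {5}: 2
  ...
A maximum chain: {} < {1} < {1,2} < {1,2,3} < {1,2,3,4} < {1,2,3,4,5} < {1,2,3,4,5,6} < {1,2,3,4,5,6,7}
Number of elements in the longest chain: 8


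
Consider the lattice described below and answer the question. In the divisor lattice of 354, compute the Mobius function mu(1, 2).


In a divisor lattice, mu(a,b) = mu(b/a) where mu is the classical Mobius function.
b/a = 2/1 = 2
Prime factorization of 2: primes [2]
2 is squarefree with 1 prime factor(s), so mu(2) = (-1)^1 = -1


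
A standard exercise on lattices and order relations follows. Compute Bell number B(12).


B(n) = number of set partitions of an n-element set.
B(n) satisfies the recurrence: B(n+1) = sum_k C(n,k)*B(k).
B(12) = 4213597


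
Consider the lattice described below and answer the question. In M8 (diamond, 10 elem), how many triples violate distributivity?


Distributive law: a ^ (b v c) = (a ^ b) v (a ^ c).
Check all 10^3 = 1000 ordered triples (a,b,c).
  e.g. a=a1, b=a2, c=a3: lhs=a1 != rhs=0
  e.g. a=a1, b=a2, c=a4: lhs=a1 != rhs=0
Total violating triples: 336


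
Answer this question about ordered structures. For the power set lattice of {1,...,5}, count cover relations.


A cover relation a -< b holds when a < b with no c strictly between.
Cover relations:
  {} -< {1}
  {} -< {2}
  {} -< {3}
  {} -< {4}
  {} -< {5}
  {1} -< {1,2}
  {1} -< {1,3}
  {1} -< {1,4}
  ...72 more
Total: 80


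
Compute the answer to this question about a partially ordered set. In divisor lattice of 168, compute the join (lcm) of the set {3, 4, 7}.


In a divisor lattice, join = lcm (least common multiple).
Compute lcm iteratively: start with first element, then lcm(current, next).
Elements: [3, 4, 7]
lcm(3,4) = 12
lcm(12,7) = 84
Final lcm = 84


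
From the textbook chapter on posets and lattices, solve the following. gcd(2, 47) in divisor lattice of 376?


Meet=gcd.
gcd(2,47)=1


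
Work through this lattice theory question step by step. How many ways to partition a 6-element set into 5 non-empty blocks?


S(n,k) = k*S(n-1,k) + S(n-1,k-1).
S(5,5) = 1, S(5,4) = 10
S(6,5) = 5*1 + 10 = 5 + 10
S(6,5) = 15


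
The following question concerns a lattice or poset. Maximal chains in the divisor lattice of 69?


A maximal chain goes from the minimum element to a maximal element via cover relations.
Counting all min-to-max paths in the cover graph.
Total maximal chains: 2


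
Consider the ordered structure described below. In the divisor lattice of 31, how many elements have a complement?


An element a is complemented if some b has a meet b = bottom, a join b = top.
a is complemented iff gcd(a, n/a)=1, i.e. a is a unitary divisor of 31.
Complemented elements: 1, 31
Count: 2


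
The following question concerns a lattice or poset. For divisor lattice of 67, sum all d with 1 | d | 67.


Interval [1,67] in divisors of 67: [1, 67]
Sum = 68


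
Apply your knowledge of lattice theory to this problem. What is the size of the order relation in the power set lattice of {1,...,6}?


The order relation is {(a,b) : a <= b}, reflexive so it includes (a,a).
Examples: ({},{}), ({},{1,2}), ({},{1,2,3}), ({},{1,2,3,4}), ({},{1,2,3,4,5}), ...
Total ordered pairs: 729


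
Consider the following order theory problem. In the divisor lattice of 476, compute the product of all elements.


Divisors of 476: [1, 2, 4, 7, 14, 17, 28, 34, 68, 119, 238, 476]
Product = n^(d(n)/2) = 476^(12/2)
Product = 11631660463230976


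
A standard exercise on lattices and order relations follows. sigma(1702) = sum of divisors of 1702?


sigma(n) = sum of divisors.
Divisors of 1702: [1, 2, 23, 37, 46, 74, 851, 1702]
Sum = 2736


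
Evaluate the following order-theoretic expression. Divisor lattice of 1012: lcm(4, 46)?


Join=lcm.
gcd(4,46)=2
lcm=92


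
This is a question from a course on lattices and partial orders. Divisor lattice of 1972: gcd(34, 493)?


Meet=gcd.
gcd(34,493)=17


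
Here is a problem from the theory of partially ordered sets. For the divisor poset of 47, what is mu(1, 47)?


In a divisor lattice, mu(a,b) = mu(b/a) where mu is the classical Mobius function.
b/a = 47/1 = 47
Prime factorization of 47: primes [47]
47 is squarefree with 1 prime factor(s), so mu(47) = (-1)^1 = -1


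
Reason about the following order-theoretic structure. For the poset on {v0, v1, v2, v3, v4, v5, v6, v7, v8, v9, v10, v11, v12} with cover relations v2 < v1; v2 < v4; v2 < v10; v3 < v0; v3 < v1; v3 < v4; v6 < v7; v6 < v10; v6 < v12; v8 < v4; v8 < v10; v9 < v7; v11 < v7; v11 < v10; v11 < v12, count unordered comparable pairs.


A comparable pair {a,b} has a < b or b < a in the order.
Count unordered pairs where one element is strictly below the other.
Examples: {v0,v3}, {v1,v2}, {v1,v3}, {v2,v4}, ...
Total comparable pairs: 15


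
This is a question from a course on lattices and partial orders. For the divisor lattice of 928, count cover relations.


A cover relation a -< b holds when a < b with no c strictly between.
Cover relations:
  1 -< 2
  1 -< 29
  2 -< 4
  2 -< 58
  4 -< 8
  4 -< 116
  8 -< 16
  8 -< 232
  ...8 more
Total: 16


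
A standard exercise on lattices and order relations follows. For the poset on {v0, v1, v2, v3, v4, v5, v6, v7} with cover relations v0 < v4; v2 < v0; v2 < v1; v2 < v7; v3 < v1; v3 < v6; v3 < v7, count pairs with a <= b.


The order relation is {(a,b) : a <= b}, reflexive so it includes (a,a).
Examples: (v0,v0), (v0,v4), (v1,v1), (v2,v0), (v2,v1), ...
Total ordered pairs: 16


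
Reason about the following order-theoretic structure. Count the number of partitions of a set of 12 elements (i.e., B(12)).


B(n) = number of set partitions of an n-element set.
B(n) satisfies the recurrence: B(n+1) = sum_k C(n,k)*B(k).
B(12) = 4213597


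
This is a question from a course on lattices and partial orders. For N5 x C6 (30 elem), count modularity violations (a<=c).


Modular law: if a <= c then a v (b ^ c) = (a v b) ^ c.
Check all triples (a,b,c) with a <= c among 30 elements.
  e.g. a=(a,0), b=(c,0), c=(b,0): lhs=(a,0) != rhs=(b,0)
  e.g. a=(a,0), b=(c,1), c=(b,0): lhs=(a,0) != rhs=(b,0)
Total violating triples: 126


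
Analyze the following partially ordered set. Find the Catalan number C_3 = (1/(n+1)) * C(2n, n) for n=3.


C(n) = C(2n, n) / (n+1).
C(6, 3) = 20
C(3) = 20 / 4 = 5


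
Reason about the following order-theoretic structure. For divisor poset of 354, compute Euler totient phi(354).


phi(n) = n * prod_{p|n} (1 - 1/p).
Prime divisors of 354: [2, 3, 59]
phi(354) = 354 * (1 - 1/2) * (1 - 1/3) * (1 - 1/59)
phi(354) = 116


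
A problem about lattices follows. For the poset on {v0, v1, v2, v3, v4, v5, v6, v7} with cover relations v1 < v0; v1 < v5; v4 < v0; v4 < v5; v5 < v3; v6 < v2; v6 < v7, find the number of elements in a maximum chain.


A chain is a totally ordered subset; we count the number of elements in a maximum chain.
Compute, for each element x, the size of the longest chain ending at x:
  v1: 1
  v4: 1
  v6: 1
  v2: 2
  v7: 2
  v0: 2
  ...
A maximum chain: v1 < v5 < v3
Number of elements in the longest chain: 3


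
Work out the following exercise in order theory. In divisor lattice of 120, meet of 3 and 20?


In a divisor lattice, meet = gcd (greatest common divisor).
By Euclidean algorithm or factoring: gcd(3,20) = 1


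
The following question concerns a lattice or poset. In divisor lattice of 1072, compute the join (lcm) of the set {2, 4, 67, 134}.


In a divisor lattice, join = lcm (least common multiple).
Compute lcm iteratively: start with first element, then lcm(current, next).
Elements: [2, 4, 67, 134]
lcm(2,4) = 4
lcm(4,67) = 268
lcm(268,134) = 268
Final lcm = 268


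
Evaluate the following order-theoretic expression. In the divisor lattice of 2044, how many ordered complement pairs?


Complement pair (a,b): a meet b = bottom, a join b = top.
Here: gcd(a,b)=1 and lcm(a,b)=2044, i.e. a*b=2044 with a,b coprime.
Pairs found: (1,2044), (4,511), (7,292), (28,73), ... (4 more)
Total ordered pairs: 8


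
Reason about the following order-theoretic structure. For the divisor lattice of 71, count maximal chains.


A maximal chain goes from the minimum element to a maximal element via cover relations.
Counting all min-to-max paths in the cover graph.
Total maximal chains: 1


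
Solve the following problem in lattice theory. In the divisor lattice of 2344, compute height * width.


Height = length of longest chain minus 1; width = size of largest antichain.
A maximum chain: 1 | 293 | 586 | 1172 | 2344  (height 4).
A maximum antichain: {2, 293}  (width 2).
Product = 4 * 2 = 8


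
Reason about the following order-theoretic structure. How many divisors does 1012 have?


Divisors of 1012: [1, 2, 4, 11, 22, 23, 44, 46, 92, 253, 506, 1012]
Count: 12


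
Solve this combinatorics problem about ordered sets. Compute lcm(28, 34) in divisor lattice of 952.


In a divisor lattice, join = lcm (least common multiple).
gcd(28,34) = 2
lcm(28,34) = 28*34/gcd = 952/2 = 476


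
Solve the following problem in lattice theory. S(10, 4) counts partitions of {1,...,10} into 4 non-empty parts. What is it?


S(n,k) = k*S(n-1,k) + S(n-1,k-1).
S(9,4) = 7770, S(9,3) = 3025
S(10,4) = 4*7770 + 3025 = 31080 + 3025
S(10,4) = 34105


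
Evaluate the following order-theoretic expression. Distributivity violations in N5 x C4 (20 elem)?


Distributive law: a ^ (b v c) = (a ^ b) v (a ^ c).
Check all 20^3 = 8000 ordered triples (a,b,c).
  e.g. a=(b,0), b=(a,0), c=(c,0): lhs=(b,0) != rhs=(a,0)
  e.g. a=(b,0), b=(a,0), c=(c,1): lhs=(b,0) != rhs=(a,0)
Total violating triples: 128


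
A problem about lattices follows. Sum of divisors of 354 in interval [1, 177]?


Interval [1,177] in divisors of 354: [1, 3, 59, 177]
Sum = 240


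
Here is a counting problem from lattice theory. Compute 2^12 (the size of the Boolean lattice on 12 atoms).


Power set = 2^n.
2^12 = 4096


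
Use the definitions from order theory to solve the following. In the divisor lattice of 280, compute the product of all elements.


Divisors of 280: [1, 2, 4, 5, 7, 8, 10, 14, 20, 28, 35, 40, 56, 70, 140, 280]
Product = n^(d(n)/2) = 280^(16/2)
Product = 37780199833600000000


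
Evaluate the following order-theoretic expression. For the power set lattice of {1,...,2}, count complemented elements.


An element a is complemented if some b has a meet b = bottom, a join b = top.
every subset A has complement S\A, so all elements are complemented.
Complemented elements: {}, {1}, {2}, {1,2}
Count: 4


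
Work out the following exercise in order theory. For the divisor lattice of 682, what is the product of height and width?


Height = length of longest chain minus 1; width = size of largest antichain.
A maximum chain: 1 | 31 | 341 | 682  (height 3).
A maximum antichain: {2, 11, 31}  (width 3).
Product = 3 * 3 = 9


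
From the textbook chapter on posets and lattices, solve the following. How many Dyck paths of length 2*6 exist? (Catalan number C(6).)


C(n) = C(2n, n) / (n+1).
C(12, 6) = 924
C(6) = 924 / 7 = 132


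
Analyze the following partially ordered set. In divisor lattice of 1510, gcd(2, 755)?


Meet=gcd.
gcd(2,755)=1


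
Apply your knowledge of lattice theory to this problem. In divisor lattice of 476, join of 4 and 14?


In a divisor lattice, join = lcm (least common multiple).
gcd(4,14) = 2
lcm(4,14) = 4*14/gcd = 56/2 = 28


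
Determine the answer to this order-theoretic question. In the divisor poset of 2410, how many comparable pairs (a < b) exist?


A comparable pair {a,b} has a < b or b < a in the order.
Count unordered pairs where one element is strictly below the other.
Examples: {1,2}, {1,5}, {1,10}, {1,241}, ...
Total comparable pairs: 19


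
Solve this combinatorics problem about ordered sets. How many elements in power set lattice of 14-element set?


Power set = 2^n.
2^14 = 16384


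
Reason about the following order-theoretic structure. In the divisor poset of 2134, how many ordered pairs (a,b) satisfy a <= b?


The order relation is {(a,b) : a <= b}, reflexive so it includes (a,a).
Examples: (1,1), (1,1067), (1,11), (1,194), (1,2), ...
Total ordered pairs: 27


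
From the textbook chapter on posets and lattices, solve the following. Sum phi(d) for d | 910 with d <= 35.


Divisors of 910 up to 35: [1, 2, 5, 7, 10, 13, 14, 26, 35]
phi values: [1, 1, 4, 6, 4, 12, 6, 12, 24]
Sum = 70


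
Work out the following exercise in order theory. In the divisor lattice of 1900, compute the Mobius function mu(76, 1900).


In a divisor lattice, mu(a,b) = mu(b/a) where mu is the classical Mobius function.
b/a = 1900/76 = 25
Prime factorization of 25: primes [5]
25 is not squarefree, so mu(25) = 0


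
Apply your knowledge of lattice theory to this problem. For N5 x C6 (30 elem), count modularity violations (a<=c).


Modular law: if a <= c then a v (b ^ c) = (a v b) ^ c.
Check all triples (a,b,c) with a <= c among 30 elements.
  e.g. a=(a,0), b=(c,0), c=(b,0): lhs=(a,0) != rhs=(b,0)
  e.g. a=(a,0), b=(c,1), c=(b,0): lhs=(a,0) != rhs=(b,0)
Total violating triples: 126


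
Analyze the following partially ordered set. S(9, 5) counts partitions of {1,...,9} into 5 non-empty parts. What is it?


S(n,k) = k*S(n-1,k) + S(n-1,k-1).
S(8,5) = 1050, S(8,4) = 1701
S(9,5) = 5*1050 + 1701 = 5250 + 1701
S(9,5) = 6951


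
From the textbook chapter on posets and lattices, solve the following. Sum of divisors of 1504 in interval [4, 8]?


Interval [4,8] in divisors of 1504: [4, 8]
Sum = 12


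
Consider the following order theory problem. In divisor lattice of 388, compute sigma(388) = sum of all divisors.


sigma(n) = sum of divisors.
Divisors of 388: [1, 2, 4, 97, 194, 388]
Sum = 686


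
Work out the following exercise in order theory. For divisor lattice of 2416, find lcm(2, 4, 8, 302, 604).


In a divisor lattice, join = lcm (least common multiple).
Compute lcm iteratively: start with first element, then lcm(current, next).
Elements: [2, 4, 8, 302, 604]
lcm(2,4) = 4
lcm(4,8) = 8
lcm(8,302) = 1208
lcm(1208,604) = 1208
Final lcm = 1208


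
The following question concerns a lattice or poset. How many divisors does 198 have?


Divisors of 198: [1, 2, 3, 6, 9, 11, 18, 22, 33, 66, 99, 198]
Count: 12


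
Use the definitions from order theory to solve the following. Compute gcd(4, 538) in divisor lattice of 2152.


In a divisor lattice, meet = gcd (greatest common divisor).
By Euclidean algorithm or factoring: gcd(4,538) = 2


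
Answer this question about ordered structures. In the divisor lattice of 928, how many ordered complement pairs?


Complement pair (a,b): a meet b = bottom, a join b = top.
Here: gcd(a,b)=1 and lcm(a,b)=928, i.e. a*b=928 with a,b coprime.
Pairs found: (1,928), (29,32), (32,29), (928,1)
Total ordered pairs: 4


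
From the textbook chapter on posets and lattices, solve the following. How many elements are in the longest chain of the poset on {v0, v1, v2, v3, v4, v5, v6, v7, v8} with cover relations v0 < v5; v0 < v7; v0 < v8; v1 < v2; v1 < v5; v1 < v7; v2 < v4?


A chain is a totally ordered subset; we count the number of elements in a maximum chain.
Compute, for each element x, the size of the longest chain ending at x:
  v0: 1
  v1: 1
  v3: 1
  v6: 1
  v2: 2
  v8: 2
  ...
A maximum chain: v1 < v2 < v4
Number of elements in the longest chain: 3


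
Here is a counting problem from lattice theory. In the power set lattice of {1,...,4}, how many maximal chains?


A maximal chain goes from the minimum element to a maximal element via cover relations.
Counting all min-to-max paths in the cover graph.
Total maximal chains: 24


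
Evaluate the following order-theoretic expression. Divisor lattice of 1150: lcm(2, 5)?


Join=lcm.
gcd(2,5)=1
lcm=10


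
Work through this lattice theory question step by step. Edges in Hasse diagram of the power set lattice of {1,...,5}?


A cover relation a -< b holds when a < b with no c strictly between.
Cover relations:
  {} -< {1}
  {} -< {2}
  {} -< {3}
  {} -< {4}
  {} -< {5}
  {1} -< {1,2}
  {1} -< {1,3}
  {1} -< {1,4}
  ...72 more
Total: 80


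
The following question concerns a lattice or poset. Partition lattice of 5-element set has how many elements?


B(n) = number of set partitions of an n-element set.
B(n) satisfies the recurrence: B(n+1) = sum_k C(n,k)*B(k).
B(5) = 52


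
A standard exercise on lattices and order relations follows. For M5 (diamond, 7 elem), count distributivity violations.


Distributive law: a ^ (b v c) = (a ^ b) v (a ^ c).
Check all 7^3 = 343 ordered triples (a,b,c).
  e.g. a=a1, b=a2, c=a3: lhs=a1 != rhs=0
  e.g. a=a1, b=a2, c=a4: lhs=a1 != rhs=0
Total violating triples: 60


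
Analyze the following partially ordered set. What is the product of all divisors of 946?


Divisors of 946: [1, 2, 11, 22, 43, 86, 473, 946]
Product = n^(d(n)/2) = 946^(8/2)
Product = 800874647056


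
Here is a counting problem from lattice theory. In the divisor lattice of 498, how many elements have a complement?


An element a is complemented if some b has a meet b = bottom, a join b = top.
a is complemented iff gcd(a, n/a)=1, i.e. a is a unitary divisor of 498.
Complemented elements: 1, 2, 3, 6, 83, 166, ... (2 more)
Count: 8


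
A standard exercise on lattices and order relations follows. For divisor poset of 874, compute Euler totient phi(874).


phi(n) = n * prod_{p|n} (1 - 1/p).
Prime divisors of 874: [2, 19, 23]
phi(874) = 874 * (1 - 1/2) * (1 - 1/19) * (1 - 1/23)
phi(874) = 396


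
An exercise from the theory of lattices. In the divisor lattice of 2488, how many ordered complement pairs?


Complement pair (a,b): a meet b = bottom, a join b = top.
Here: gcd(a,b)=1 and lcm(a,b)=2488, i.e. a*b=2488 with a,b coprime.
Pairs found: (1,2488), (8,311), (311,8), (2488,1)
Total ordered pairs: 4


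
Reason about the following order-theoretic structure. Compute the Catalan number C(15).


C(n) = C(2n, n) / (n+1).
C(30, 15) = 155117520
C(15) = 155117520 / 16 = 9694845


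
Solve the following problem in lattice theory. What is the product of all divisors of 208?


Divisors of 208: [1, 2, 4, 8, 13, 16, 26, 52, 104, 208]
Product = n^(d(n)/2) = 208^(10/2)
Product = 389328928768


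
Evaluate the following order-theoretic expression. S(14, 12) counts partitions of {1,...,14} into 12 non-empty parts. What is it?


S(n,k) = k*S(n-1,k) + S(n-1,k-1).
S(13,12) = 78, S(13,11) = 2431
S(14,12) = 12*78 + 2431 = 936 + 2431
S(14,12) = 3367


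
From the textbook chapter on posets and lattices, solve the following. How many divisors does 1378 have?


Divisors of 1378: [1, 2, 13, 26, 53, 106, 689, 1378]
Count: 8


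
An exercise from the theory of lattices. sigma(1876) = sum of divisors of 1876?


sigma(n) = sum of divisors.
Divisors of 1876: [1, 2, 4, 7, 14, 28, 67, 134, 268, 469, 938, 1876]
Sum = 3808


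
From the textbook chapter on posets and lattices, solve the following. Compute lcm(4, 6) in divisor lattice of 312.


In a divisor lattice, join = lcm (least common multiple).
gcd(4,6) = 2
lcm(4,6) = 4*6/gcd = 24/2 = 12


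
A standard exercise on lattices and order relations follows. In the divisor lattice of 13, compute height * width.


Height = length of longest chain minus 1; width = size of largest antichain.
A maximum chain: 1 | 13  (height 1).
A maximum antichain: {1}  (width 1).
Product = 1 * 1 = 1


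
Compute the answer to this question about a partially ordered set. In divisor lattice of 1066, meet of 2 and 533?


In a divisor lattice, meet = gcd (greatest common divisor).
By Euclidean algorithm or factoring: gcd(2,533) = 1


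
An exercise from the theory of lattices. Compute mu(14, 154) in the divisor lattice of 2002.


In a divisor lattice, mu(a,b) = mu(b/a) where mu is the classical Mobius function.
b/a = 154/14 = 11
Prime factorization of 11: primes [11]
11 is squarefree with 1 prime factor(s), so mu(11) = (-1)^1 = -1


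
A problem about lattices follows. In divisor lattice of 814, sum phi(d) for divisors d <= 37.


Divisors of 814 up to 37: [1, 2, 11, 22, 37]
phi values: [1, 1, 10, 10, 36]
Sum = 58


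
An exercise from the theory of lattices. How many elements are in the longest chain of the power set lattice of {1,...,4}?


A chain is a totally ordered subset; we count the number of elements in a maximum chain.
Compute, for each element x, the size of the longest chain ending at x:
  {}: 1
  {1}: 2
  {2}: 2
  {3}: 2
  {4}: 2
  {1,2}: 3
  ...
A maximum chain: {} < {1} < {1,2} < {1,2,3} < {1,2,3,4}
Number of elements in the longest chain: 5


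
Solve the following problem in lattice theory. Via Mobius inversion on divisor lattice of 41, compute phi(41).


phi(n) = n * prod_{p|n} (1 - 1/p).
Prime divisors of 41: [41]
phi(41) = 41 * (1 - 1/41)
phi(41) = 40


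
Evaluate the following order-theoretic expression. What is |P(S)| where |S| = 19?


Power set = 2^n.
2^19 = 524288


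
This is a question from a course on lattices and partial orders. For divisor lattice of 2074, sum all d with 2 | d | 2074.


Interval [2,2074] in divisors of 2074: [2, 34, 122, 2074]
Sum = 2232


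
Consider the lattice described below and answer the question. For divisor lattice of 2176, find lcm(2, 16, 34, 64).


In a divisor lattice, join = lcm (least common multiple).
Compute lcm iteratively: start with first element, then lcm(current, next).
Elements: [2, 16, 34, 64]
lcm(2,16) = 16
lcm(16,34) = 272
lcm(272,64) = 1088
Final lcm = 1088


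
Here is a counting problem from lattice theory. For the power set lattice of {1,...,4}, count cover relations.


A cover relation a -< b holds when a < b with no c strictly between.
Cover relations:
  {} -< {1}
  {} -< {2}
  {} -< {3}
  {} -< {4}
  {1} -< {1,2}
  {1} -< {1,3}
  {1} -< {1,4}
  {2} -< {1,2}
  ...24 more
Total: 32


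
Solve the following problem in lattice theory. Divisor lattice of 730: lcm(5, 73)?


Join=lcm.
gcd(5,73)=1
lcm=365


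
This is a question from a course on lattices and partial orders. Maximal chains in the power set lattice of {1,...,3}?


A maximal chain goes from the minimum element to a maximal element via cover relations.
Counting all min-to-max paths in the cover graph.
Total maximal chains: 6


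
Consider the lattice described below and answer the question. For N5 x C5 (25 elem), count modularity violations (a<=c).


Modular law: if a <= c then a v (b ^ c) = (a v b) ^ c.
Check all triples (a,b,c) with a <= c among 25 elements.
  e.g. a=(a,0), b=(c,0), c=(b,0): lhs=(a,0) != rhs=(b,0)
  e.g. a=(a,0), b=(c,1), c=(b,0): lhs=(a,0) != rhs=(b,0)
Total violating triples: 75


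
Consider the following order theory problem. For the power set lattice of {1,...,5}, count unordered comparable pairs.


A comparable pair {a,b} has a < b or b < a in the order.
Count unordered pairs where one element is strictly below the other.
Examples: {{},{1}}, {{},{2}}, {{},{3}}, {{},{4}}, ...
Total comparable pairs: 211


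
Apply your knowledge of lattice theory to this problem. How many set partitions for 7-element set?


B(n) = number of set partitions of an n-element set.
B(n) satisfies the recurrence: B(n+1) = sum_k C(n,k)*B(k).
B(7) = 877


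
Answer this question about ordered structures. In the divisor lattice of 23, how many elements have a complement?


An element a is complemented if some b has a meet b = bottom, a join b = top.
a is complemented iff gcd(a, n/a)=1, i.e. a is a unitary divisor of 23.
Complemented elements: 1, 23
Count: 2
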